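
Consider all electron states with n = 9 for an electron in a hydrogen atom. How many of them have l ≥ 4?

130

Go through l = 0, …, 8 (the values permitted for n = 9).
Per l-value: l=4 → 9; l=5 → 11; l=6 → 13; l=7 → 15; l=8 → 17.
Orbitals: 9 + 11 + 13 + 15 + 17 = 65. Each orbital carries two spin states, so 65 × 2 = 130 states.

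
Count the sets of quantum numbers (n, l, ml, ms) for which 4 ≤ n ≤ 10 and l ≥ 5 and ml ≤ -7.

For each n in the range, tally the orbitals obeying l ≥ 5 and ml ≤ -7:
n=8 → 1; n=9 → 3; n=10 → 6.
Orbitals: 1 + 3 + 6 = 10. Including both spin states (ms = ±1/2) gives 2 × 10 = 20 states.

20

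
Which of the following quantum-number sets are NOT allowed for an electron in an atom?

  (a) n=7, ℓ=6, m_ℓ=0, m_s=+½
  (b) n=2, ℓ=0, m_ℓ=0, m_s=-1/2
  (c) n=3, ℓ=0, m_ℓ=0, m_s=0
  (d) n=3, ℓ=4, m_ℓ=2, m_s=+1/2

(c) has m_s = 0, but an electron's spin must be ±1/2.
(d) has ℓ = 4 ≥ n = 3, violating 0 ≤ ℓ ≤ n−1.
The remaining sets (a), (b) satisfy all four rules.

(c) and (d)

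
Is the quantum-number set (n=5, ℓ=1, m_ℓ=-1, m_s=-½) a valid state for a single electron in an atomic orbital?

n = 5 is a positive integer. ℓ = 1 satisfies 0 ≤ ℓ ≤ n−1 = 4. m_ℓ = -1 lies in the range −ℓ … +ℓ (here −1 … 1). m_s = -1/2 is one of ±1/2.
All four constraints are satisfied.

Allowed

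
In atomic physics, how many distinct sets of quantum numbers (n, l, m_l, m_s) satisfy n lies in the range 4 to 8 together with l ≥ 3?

290

Count contributing orbitals for each principal shell:
n=4 → 7; n=5 → 16; n=6 → 27; n=7 → 40; n=8 → 55.
Orbitals: 7 + 16 + 27 + 40 + 55 = 145. Including both spin states (m_s = ±1/2) gives 2 × 145 = 290 states.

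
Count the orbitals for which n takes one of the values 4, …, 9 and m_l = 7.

Go shell by shell, enumerating (l, m_l) with m_l = 7:
n=8 → 1; n=9 → 2.
Total orbitals: 1 + 2 = 3.

3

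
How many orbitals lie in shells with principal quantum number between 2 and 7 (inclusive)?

139

Shell n has n² orbitals: 2²=4 + 3²=9 + 4²=16 + 5²=25 + 6²=36 + 7²=49 = 139 orbitals.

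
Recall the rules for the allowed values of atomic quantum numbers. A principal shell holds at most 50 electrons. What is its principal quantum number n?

n = 5

2n² = 50 ⇒ n² = 25 ⇒ n = 5.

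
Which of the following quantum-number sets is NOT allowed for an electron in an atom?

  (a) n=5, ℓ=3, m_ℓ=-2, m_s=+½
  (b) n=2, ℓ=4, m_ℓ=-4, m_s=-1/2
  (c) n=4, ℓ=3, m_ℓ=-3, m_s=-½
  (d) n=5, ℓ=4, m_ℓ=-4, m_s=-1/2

(b)

(b) has ℓ = 4 ≥ n = 2, violating 0 ≤ ℓ ≤ n−1.
The remaining sets (a), (c), (d) satisfy all four rules.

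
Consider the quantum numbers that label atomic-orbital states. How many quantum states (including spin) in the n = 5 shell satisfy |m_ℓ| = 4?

Per ℓ-value: ℓ=4 → 2.
Orbitals: 2. Each orbital carries two spin states, so 2 × 2 = 4 states.

4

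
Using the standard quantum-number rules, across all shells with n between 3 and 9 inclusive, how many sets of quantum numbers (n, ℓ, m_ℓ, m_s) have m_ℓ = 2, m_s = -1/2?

Go shell by shell, enumerating (ℓ, m_ℓ) with m_ℓ = 2:
n=3 → 1; n=4 → 2; n=5 → 3; n=6 → 4; n=7 → 5; n=8 → 6; n=9 → 7.
Orbitals: 1 + 2 + 3 + 4 + 5 + 6 + 7 = 28. With m_s fixed to -1/2 there is one state per orbital, so 28 states.

28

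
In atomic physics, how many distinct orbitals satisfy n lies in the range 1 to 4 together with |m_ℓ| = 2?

Work shell by shell — for each n, count the (ℓ, m_ℓ) pairs that satisfy |m_ℓ| = 2:
n=3 → 2; n=4 → 4.
Total orbitals: 2 + 4 = 6.

6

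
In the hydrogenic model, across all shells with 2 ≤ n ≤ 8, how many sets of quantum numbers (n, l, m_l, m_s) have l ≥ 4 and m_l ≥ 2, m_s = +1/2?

Per-shell orbital counts meeting the constraint:
n=5 → 3; n=6 → 7; n=7 → 12; n=8 → 18.
Orbitals: 3 + 7 + 12 + 18 = 40. With m_s fixed to +1/2 there is one state per orbital, so 40 states.

40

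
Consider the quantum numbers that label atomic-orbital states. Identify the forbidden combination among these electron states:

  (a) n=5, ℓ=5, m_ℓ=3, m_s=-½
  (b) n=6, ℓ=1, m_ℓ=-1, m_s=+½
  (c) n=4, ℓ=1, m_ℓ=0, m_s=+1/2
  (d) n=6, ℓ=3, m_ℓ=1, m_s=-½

(a)

(a) has ℓ = 5 ≥ n = 5, violating 0 ≤ ℓ ≤ n−1.
The remaining sets (b), (c), (d) satisfy all four rules.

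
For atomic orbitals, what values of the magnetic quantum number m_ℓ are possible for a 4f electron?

-3, -2, -1, 0, 1, 2, 3

The 4f subshell has ℓ = 3, and m_ℓ takes every integer from −ℓ to +ℓ. With ℓ = 3 that gives the 7 values -3, -2, -1, 0, 1, 2, 3.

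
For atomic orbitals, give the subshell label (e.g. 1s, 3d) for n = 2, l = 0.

l = 0 corresponds to the letter 's', so the subshell is 2s.

2s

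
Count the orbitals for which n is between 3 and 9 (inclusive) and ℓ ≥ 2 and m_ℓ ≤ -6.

10

Go shell by shell, enumerating (ℓ, m_ℓ) with ℓ ≥ 2 and m_ℓ ≤ -6:
n=7 → 1; n=8 → 3; n=9 → 6.
Total orbitals: 1 + 3 + 6 = 10.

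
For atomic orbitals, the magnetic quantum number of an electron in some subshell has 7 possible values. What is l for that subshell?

m_l ranges over 2l+1 integers, so 2l+1 = 7 ⇒ l = 3.

l = 3 (f)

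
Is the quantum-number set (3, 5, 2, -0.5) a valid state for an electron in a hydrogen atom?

Not allowed

The orbital quantum number must satisfy 0 ≤ l ≤ n−1. With n = 3 the allowed l values are 0, 1, 2, so l = 5 is out of range.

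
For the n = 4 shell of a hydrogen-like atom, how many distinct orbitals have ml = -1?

3

The n = 4 shell has l = 0 through 3; check each.
Orbitals with ml = -1, by l: l=1 → 1; l=2 → 1; l=3 → 1.
Total orbitals: 1 + 1 + 1 = 3.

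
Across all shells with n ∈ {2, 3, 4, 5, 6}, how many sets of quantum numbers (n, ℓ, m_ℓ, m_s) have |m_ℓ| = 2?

40

Work shell by shell — for each n, count the (ℓ, m_ℓ) pairs that satisfy |m_ℓ| = 2:
n=3 → 2; n=4 → 4; n=5 → 6; n=6 → 8.
Orbitals: 2 + 4 + 6 + 8 = 20. Including both spin states (m_s = ±1/2) gives 2 × 20 = 40 states.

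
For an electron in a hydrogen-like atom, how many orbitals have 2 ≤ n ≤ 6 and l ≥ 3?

Go shell by shell, enumerating (l, ml) with l ≥ 3:
n=4 → 7; n=5 → 16; n=6 → 27.
Total orbitals: 7 + 16 + 27 = 50.

50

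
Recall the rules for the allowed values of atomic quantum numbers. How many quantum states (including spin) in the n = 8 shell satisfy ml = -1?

With n = 8 the allowed l are 0, 1, …, 7.
Contributions: l=1 → 1; l=2 → 1; l=3 → 1; l=4 → 1; l=5 → 1; l=6 → 1; l=7 → 1.
Orbitals: 1 + 1 + 1 + 1 + 1 + 1 + 1 = 7. Each orbital carries two spin states, so 7 × 2 = 14 states.

14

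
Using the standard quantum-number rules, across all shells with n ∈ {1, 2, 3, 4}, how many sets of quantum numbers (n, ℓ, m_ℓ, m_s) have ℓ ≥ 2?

34

Work shell by shell — for each n, count the (ℓ, m_ℓ) pairs that satisfy ℓ ≥ 2:
n=3 → 5; n=4 → 12.
Orbitals: 5 + 12 = 17. Including both spin states (m_s = ±1/2) gives 2 × 17 = 34 states.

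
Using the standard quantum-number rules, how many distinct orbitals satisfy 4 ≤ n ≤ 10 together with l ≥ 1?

364

For each n in the range, tally the orbitals obeying l ≥ 1:
n=4 → 15; n=5 → 24; n=6 → 35; n=7 → 48; n=8 → 63; n=9 → 80; n=10 → 99.
Total orbitals: 15 + 24 + 35 + 48 + 63 + 80 + 99 = 364.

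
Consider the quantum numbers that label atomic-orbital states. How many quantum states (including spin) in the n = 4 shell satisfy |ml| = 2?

Contributions: l=2 → 2; l=3 → 2.
Orbitals: 2 + 2 = 4. Each orbital carries two spin states, so 4 × 2 = 8 states.

8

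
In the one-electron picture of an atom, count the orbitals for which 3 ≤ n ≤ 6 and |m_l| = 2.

20

Treat each shell separately and count matching orbitals:
n=3 → 2; n=4 → 4; n=5 → 6; n=6 → 8.
Total orbitals: 2 + 4 + 6 + 8 = 20.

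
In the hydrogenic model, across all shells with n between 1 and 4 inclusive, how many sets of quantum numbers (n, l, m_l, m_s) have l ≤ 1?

26

Per-shell orbital counts meeting the constraint:
n=1 → 1; n=2 → 4; n=3 → 4; n=4 → 4.
Orbitals: 1 + 4 + 4 + 4 = 13. Including both spin states (m_s = ±1/2) gives 2 × 13 = 26 states.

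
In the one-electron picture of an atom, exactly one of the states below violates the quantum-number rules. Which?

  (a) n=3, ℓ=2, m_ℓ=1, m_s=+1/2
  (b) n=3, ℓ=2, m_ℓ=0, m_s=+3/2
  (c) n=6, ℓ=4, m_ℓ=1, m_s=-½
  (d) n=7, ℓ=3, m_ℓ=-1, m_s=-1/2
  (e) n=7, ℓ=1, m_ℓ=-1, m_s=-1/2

(b) has m_s = +3/2, but an electron's spin must be ±1/2.
The remaining sets (a), (c), (d), (e) satisfy all four rules.

(b)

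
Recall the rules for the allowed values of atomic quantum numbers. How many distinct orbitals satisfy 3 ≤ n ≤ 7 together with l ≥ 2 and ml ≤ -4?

10

Count contributing orbitals for each principal shell:
n=5 → 1; n=6 → 3; n=7 → 6.
Total orbitals: 1 + 3 + 6 = 10.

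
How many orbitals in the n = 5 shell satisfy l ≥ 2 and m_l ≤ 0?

The n = 5 shell has l = 0 through 4; check each.
Contributions: l=2 → 3; l=3 → 4; l=4 → 5.
Total orbitals: 3 + 4 + 5 = 12.

12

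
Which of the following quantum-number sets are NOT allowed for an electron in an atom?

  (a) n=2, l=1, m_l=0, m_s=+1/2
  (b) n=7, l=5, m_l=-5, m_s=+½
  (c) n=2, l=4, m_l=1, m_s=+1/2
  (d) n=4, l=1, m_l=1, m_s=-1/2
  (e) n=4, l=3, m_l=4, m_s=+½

(c) has l = 4 ≥ n = 2, violating 0 ≤ l ≤ n−1.
(e) has |m_l| = 4 > l = 3, violating −l ≤ m_l ≤ l.
The remaining sets (a), (b), (d) satisfy all four rules.

(c) and (e)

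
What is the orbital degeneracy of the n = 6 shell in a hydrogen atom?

36

The n = 6 shell contains n² = 6² = 36 orbitals.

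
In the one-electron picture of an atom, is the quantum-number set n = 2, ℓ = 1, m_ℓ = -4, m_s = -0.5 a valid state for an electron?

No

The magnetic quantum number must satisfy −ℓ ≤ m_ℓ ≤ ℓ. With ℓ = 1, m_ℓ can only be -1, 0, 1, so m_ℓ = -4 is forbidden.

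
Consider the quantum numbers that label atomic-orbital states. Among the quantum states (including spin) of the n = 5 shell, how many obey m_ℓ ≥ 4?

With n = 5 the allowed ℓ are 0, 1, …, 4.
Contributions: ℓ=4 → 1.
Orbitals: 1. Each orbital carries two spin states, so 1 × 2 = 2 states.

2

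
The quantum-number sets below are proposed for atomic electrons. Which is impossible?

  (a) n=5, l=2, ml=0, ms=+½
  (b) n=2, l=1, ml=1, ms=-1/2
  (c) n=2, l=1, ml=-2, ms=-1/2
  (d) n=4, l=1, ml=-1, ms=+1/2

(c) has |ml| = 2 > l = 1, violating −l ≤ ml ≤ l.
The remaining sets (a), (b), (d) satisfy all four rules.

(c)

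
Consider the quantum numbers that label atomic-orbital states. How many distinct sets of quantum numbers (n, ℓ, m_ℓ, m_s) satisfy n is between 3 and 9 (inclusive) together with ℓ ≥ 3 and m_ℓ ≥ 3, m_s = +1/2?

For each n in the range, tally the orbitals obeying ℓ ≥ 3 and m_ℓ ≥ 3:
n=4 → 1; n=5 → 3; n=6 → 6; n=7 → 10; n=8 → 15; n=9 → 21.
Orbitals: 1 + 3 + 6 + 10 + 15 + 21 = 56. With m_s fixed to +1/2 there is one state per orbital, so 56 states.

56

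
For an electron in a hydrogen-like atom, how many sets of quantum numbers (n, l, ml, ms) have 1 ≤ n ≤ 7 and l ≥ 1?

Go shell by shell, enumerating (l, ml) with l ≥ 1:
n=2 → 3; n=3 → 8; n=4 → 15; n=5 → 24; n=6 → 35; n=7 → 48.
Orbitals: 3 + 8 + 15 + 24 + 35 + 48 = 133. Including both spin states (ms = ±1/2) gives 2 × 133 = 266 states.

266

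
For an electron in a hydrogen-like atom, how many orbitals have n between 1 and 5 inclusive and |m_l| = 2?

12

Count contributing orbitals for each principal shell:
n=3 → 2; n=4 → 4; n=5 → 6.
Total orbitals: 2 + 4 + 6 = 12.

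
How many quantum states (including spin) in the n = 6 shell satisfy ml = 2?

The (l, ml) pairs meeting ml = 2 give: l=2 → 1; l=3 → 1; l=4 → 1; l=5 → 1.
Orbitals: 1 + 1 + 1 + 1 = 4. Each orbital carries two spin states, so 4 × 2 = 8 states.

8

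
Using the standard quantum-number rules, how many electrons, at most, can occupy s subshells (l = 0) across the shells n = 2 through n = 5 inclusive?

8

An s subshell (l = 0) exists for every n ≥ 1, so shells n = 2, 3, 4, 5 each contribute one — 4 subshells.
Since each s subshell holds 2(2·0+1) = 2 electrons, the total is 4 × 2 = 8.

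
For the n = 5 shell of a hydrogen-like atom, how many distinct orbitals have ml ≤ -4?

1

With n = 5 the allowed l are 0, 1, …, 4.
The (l, ml) pairs meeting ml ≤ -4 give: l=4 → 1.
Total orbitals: 1.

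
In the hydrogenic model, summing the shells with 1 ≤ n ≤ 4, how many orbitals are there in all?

Shell n has n² orbitals: 1²=1 + 2²=4 + 3²=9 + 4²=16 = 30 orbitals.

30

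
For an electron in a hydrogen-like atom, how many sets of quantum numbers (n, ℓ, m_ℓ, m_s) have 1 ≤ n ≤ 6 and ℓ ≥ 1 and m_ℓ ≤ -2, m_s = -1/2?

20

Count contributing orbitals for each principal shell:
n=3 → 1; n=4 → 3; n=5 → 6; n=6 → 10.
Orbitals: 1 + 3 + 6 + 10 = 20. With m_s fixed to -1/2 there is one state per orbital, so 20 states.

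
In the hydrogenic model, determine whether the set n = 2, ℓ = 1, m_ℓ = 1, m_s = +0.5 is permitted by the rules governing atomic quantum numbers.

n = 2 is a positive integer. ℓ = 1 satisfies 0 ≤ ℓ ≤ n−1 = 1. m_ℓ = 1 lies in the range −ℓ … +ℓ (here −1 … 1). m_s = +1/2 is one of ±1/2.
All four constraints are satisfied.

Allowed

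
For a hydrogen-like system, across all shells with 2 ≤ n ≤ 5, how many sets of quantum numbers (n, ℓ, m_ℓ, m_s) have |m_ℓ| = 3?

12

Treat each shell separately and count matching orbitals:
n=4 → 2; n=5 → 4.
Orbitals: 2 + 4 = 6. Including both spin states (m_s = ±1/2) gives 2 × 6 = 12 states.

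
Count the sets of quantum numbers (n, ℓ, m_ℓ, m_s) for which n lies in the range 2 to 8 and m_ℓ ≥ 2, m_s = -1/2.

56

Count contributing orbitals for each principal shell:
n=3 → 1; n=4 → 3; n=5 → 6; n=6 → 10; n=7 → 15; n=8 → 21.
Orbitals: 1 + 3 + 6 + 10 + 15 + 21 = 56. With m_s fixed to -1/2 there is one state per orbital, so 56 states.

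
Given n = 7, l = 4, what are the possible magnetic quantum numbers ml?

ml takes every integer from −l to +l. With l = 4 that gives the 9 values -4, -3, -2, -1, 0, 1, 2, 3, 4.

-4, -3, -2, -1, 0, 1, 2, 3, 4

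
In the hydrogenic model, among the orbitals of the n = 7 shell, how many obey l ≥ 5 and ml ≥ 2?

9

For n = 7, l ranges over 0 … 6.
Contributions: l=5 → 4; l=6 → 5.
Total orbitals: 4 + 5 = 9.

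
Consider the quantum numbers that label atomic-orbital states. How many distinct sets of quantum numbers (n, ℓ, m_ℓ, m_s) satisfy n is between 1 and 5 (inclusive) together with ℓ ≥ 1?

Count contributing orbitals for each principal shell:
n=2 → 3; n=3 → 8; n=4 → 15; n=5 → 24.
Orbitals: 3 + 8 + 15 + 24 = 50. Including both spin states (m_s = ±1/2) gives 2 × 50 = 100 states.

100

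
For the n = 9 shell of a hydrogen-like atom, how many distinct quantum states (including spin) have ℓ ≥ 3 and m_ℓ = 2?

12

The n = 9 shell has ℓ = 0 through 8; check each.
Per ℓ-value: ℓ=3 → 1; ℓ=4 → 1; ℓ=5 → 1; ℓ=6 → 1; ℓ=7 → 1; ℓ=8 → 1.
Orbitals: 1 + 1 + 1 + 1 + 1 + 1 = 6. Each orbital carries two spin states, so 6 × 2 = 12 states.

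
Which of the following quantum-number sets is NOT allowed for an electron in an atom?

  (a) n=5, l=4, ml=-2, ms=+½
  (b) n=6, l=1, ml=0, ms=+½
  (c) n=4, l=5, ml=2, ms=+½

(c) has l = 5 ≥ n = 4, violating 0 ≤ l ≤ n−1.
The remaining sets (a), (b) satisfy all four rules.

(c)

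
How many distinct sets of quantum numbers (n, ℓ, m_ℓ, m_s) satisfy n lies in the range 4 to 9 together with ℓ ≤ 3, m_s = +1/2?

96

Per-shell orbital counts meeting the constraint:
n=4 → 16; n=5 → 16; n=6 → 16; n=7 → 16; n=8 → 16; n=9 → 16.
Orbitals: 16 + 16 + 16 + 16 + 16 + 16 = 96. With m_s fixed to +1/2 there is one state per orbital, so 96 states.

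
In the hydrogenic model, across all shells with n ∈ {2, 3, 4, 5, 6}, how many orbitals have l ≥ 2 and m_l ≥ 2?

Per-shell orbital counts meeting the constraint:
n=3 → 1; n=4 → 3; n=5 → 6; n=6 → 10.
Total orbitals: 1 + 3 + 6 + 10 = 20.

20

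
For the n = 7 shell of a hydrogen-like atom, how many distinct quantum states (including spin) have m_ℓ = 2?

Go through ℓ = 0, …, 6 (the values permitted for n = 7).
Orbitals with m_ℓ = 2, by ℓ: ℓ=2 → 1; ℓ=3 → 1; ℓ=4 → 1; ℓ=5 → 1; ℓ=6 → 1.
Orbitals: 1 + 1 + 1 + 1 + 1 = 5. Each orbital carries two spin states, so 5 × 2 = 10 states.

10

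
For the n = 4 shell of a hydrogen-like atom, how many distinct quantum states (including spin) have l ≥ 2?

The n = 4 shell has l = 0 through 3; check each.
The (l, ml) pairs meeting l ≥ 2 give: l=2 → 5; l=3 → 7.
Orbitals: 5 + 7 = 12. Each orbital carries two spin states, so 12 × 2 = 24 states.

24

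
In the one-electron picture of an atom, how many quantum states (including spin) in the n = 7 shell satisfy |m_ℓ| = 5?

8

For n = 7, ℓ ranges over 0 … 6.
Per ℓ-value: ℓ=5 → 2; ℓ=6 → 2.
Orbitals: 2 + 2 = 4. Each orbital carries two spin states, so 4 × 2 = 8 states.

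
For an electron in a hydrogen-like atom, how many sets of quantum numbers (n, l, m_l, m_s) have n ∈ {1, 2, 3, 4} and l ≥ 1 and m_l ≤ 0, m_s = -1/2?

For each n in the range, tally the orbitals obeying l ≥ 1 and m_l ≤ 0:
n=2 → 2; n=3 → 5; n=4 → 9.
Orbitals: 2 + 5 + 9 = 16. With m_s fixed to -1/2 there is one state per orbital, so 16 states.

16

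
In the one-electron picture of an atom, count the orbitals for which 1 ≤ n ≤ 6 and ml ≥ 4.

4

Treat each shell separately and count matching orbitals:
n=5 → 1; n=6 → 3.
Total orbitals: 1 + 3 = 4.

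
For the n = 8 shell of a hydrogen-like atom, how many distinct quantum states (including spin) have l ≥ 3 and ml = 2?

Go through l = 0, …, 7 (the values permitted for n = 8).
Contributions: l=3 → 1; l=4 → 1; l=5 → 1; l=6 → 1; l=7 → 1.
Orbitals: 1 + 1 + 1 + 1 + 1 = 5. Each orbital carries two spin states, so 5 × 2 = 10 states.

10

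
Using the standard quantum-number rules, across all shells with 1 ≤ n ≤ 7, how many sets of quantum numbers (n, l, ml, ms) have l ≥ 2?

230

Work shell by shell — for each n, count the (l, ml) pairs that satisfy l ≥ 2:
n=3 → 5; n=4 → 12; n=5 → 21; n=6 → 32; n=7 → 45.
Orbitals: 5 + 12 + 21 + 32 + 45 = 115. Including both spin states (ms = ±1/2) gives 2 × 115 = 230 states.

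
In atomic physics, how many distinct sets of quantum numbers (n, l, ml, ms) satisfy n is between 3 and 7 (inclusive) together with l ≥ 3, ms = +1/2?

90

Work shell by shell — for each n, count the (l, ml) pairs that satisfy l ≥ 3:
n=4 → 7; n=5 → 16; n=6 → 27; n=7 → 40.
Orbitals: 7 + 16 + 27 + 40 = 90. With ms fixed to +1/2 there is one state per orbital, so 90 states.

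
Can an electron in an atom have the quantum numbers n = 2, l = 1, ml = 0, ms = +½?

n = 2 is a positive integer. l = 1 satisfies 0 ≤ l ≤ n−1 = 1. ml = 0 lies in the range −l … +l (here −1 … 1). ms = +1/2 is one of ±1/2.
All four constraints are satisfied.

Allowed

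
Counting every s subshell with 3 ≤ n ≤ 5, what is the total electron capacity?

An s subshell (ℓ = 0) exists for every n ≥ 1, so shells n = 3, 4, 5 each contribute one — 3 subshells.
Since each s subshell holds 2(2·0+1) = 2 electrons, the total is 3 × 2 = 6.

6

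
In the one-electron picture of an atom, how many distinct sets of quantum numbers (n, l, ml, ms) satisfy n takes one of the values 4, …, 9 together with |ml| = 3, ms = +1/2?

Work shell by shell — for each n, count the (l, ml) pairs that satisfy |ml| = 3:
n=4 → 2; n=5 → 4; n=6 → 6; n=7 → 8; n=8 → 10; n=9 → 12.
Orbitals: 2 + 4 + 6 + 8 + 10 + 12 = 42. With ms fixed to +1/2 there is one state per orbital, so 42 states.

42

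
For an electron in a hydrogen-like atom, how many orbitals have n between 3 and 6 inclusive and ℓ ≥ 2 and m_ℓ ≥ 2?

20

Go shell by shell, enumerating (ℓ, m_ℓ) with ℓ ≥ 2 and m_ℓ ≥ 2:
n=3 → 1; n=4 → 3; n=5 → 6; n=6 → 10.
Total orbitals: 1 + 3 + 6 + 10 = 20.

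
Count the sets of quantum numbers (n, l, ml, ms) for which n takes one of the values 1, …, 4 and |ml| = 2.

Treat each shell separately and count matching orbitals:
n=3 → 2; n=4 → 4.
Orbitals: 2 + 4 = 6. Including both spin states (ms = ±1/2) gives 2 × 6 = 12 states.

12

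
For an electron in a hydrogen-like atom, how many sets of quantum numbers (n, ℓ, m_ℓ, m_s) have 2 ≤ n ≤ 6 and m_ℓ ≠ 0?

140

Per-shell orbital counts meeting the constraint:
n=2 → 2; n=3 → 6; n=4 → 12; n=5 → 20; n=6 → 30.
Orbitals: 2 + 6 + 12 + 20 + 30 = 70. Including both spin states (m_s = ±1/2) gives 2 × 70 = 140 states.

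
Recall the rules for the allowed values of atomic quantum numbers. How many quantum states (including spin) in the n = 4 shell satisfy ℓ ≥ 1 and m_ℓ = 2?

With n = 4 the allowed ℓ are 0, 1, …, 3.
Contributions: ℓ=2 → 1; ℓ=3 → 1.
Orbitals: 1 + 1 = 2. Each orbital carries two spin states, so 2 × 2 = 4 states.

4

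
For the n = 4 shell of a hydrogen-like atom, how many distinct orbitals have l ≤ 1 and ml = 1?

For n = 4, l ranges over 0 … 3.
Per l-value: l=1 → 1.
Total orbitals: 1.

1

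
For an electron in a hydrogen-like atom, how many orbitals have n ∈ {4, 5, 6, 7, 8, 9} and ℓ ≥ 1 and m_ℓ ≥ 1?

Count contributing orbitals for each principal shell:
n=4 → 6; n=5 → 10; n=6 → 15; n=7 → 21; n=8 → 28; n=9 → 36.
Total orbitals: 6 + 10 + 15 + 21 + 28 + 36 = 116.

116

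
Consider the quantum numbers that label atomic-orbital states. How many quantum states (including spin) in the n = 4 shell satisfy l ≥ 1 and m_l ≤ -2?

Contributions: l=2 → 1; l=3 → 2.
Orbitals: 1 + 2 = 3. Each orbital carries two spin states, so 3 × 2 = 6 states.

6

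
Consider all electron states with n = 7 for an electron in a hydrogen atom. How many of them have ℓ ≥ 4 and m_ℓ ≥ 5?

Go through ℓ = 0, …, 6 (the values permitted for n = 7).
The (ℓ, m_ℓ) pairs meeting ℓ ≥ 4 and m_ℓ ≥ 5 give: ℓ=5 → 1; ℓ=6 → 2.
Orbitals: 1 + 2 = 3. Each orbital carries two spin states, so 3 × 2 = 6 states.

6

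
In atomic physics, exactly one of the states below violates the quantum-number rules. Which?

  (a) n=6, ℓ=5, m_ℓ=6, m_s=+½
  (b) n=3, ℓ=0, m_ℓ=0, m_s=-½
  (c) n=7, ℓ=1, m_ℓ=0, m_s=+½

(a) has |m_ℓ| = 6 > ℓ = 5, violating −ℓ ≤ m_ℓ ≤ ℓ.
The remaining sets (b), (c) satisfy all four rules.

(a)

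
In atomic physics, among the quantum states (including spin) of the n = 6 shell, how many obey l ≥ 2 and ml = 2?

Per l-value: l=2 → 1; l=3 → 1; l=4 → 1; l=5 → 1.
Orbitals: 1 + 1 + 1 + 1 = 4. Each orbital carries two spin states, so 4 × 2 = 8 states.

8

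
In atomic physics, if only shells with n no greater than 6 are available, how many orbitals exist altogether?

Total orbitals = 1² + 2² + 3² + 4² + 5² + 6² = 91.

91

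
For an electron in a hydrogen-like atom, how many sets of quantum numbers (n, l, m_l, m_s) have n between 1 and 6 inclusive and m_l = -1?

30

Work shell by shell — for each n, count the (l, m_l) pairs that satisfy m_l = -1:
n=2 → 1; n=3 → 2; n=4 → 3; n=5 → 4; n=6 → 5.
Orbitals: 1 + 2 + 3 + 4 + 5 = 15. Including both spin states (m_s = ±1/2) gives 2 × 15 = 30 states.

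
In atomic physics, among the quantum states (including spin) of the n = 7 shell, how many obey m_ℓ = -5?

4

The (ℓ, m_ℓ) pairs meeting m_ℓ = -5 give: ℓ=5 → 1; ℓ=6 → 1.
Orbitals: 1 + 1 = 2. Each orbital carries two spin states, so 2 × 2 = 4 states.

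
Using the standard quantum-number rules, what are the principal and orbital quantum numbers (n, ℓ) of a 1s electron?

n = 1, ℓ = 0

The leading integer gives n = 1; the letter 's' means ℓ = 0.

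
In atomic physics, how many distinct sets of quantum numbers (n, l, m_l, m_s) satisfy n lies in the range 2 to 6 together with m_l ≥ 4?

Go shell by shell, enumerating (l, m_l) with m_l ≥ 4:
n=5 → 1; n=6 → 3.
Orbitals: 1 + 3 = 4. Including both spin states (m_s = ±1/2) gives 2 × 4 = 8 states.

8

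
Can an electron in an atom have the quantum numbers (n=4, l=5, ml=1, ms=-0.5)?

The orbital quantum number must satisfy 0 ≤ l ≤ n−1. With n = 4 the allowed l values are 0, 1, 2, 3, so l = 5 is out of range.

No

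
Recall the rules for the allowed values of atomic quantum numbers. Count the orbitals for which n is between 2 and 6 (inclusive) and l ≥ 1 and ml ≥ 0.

50

Count contributing orbitals for each principal shell:
n=2 → 2; n=3 → 5; n=4 → 9; n=5 → 14; n=6 → 20.
Total orbitals: 2 + 5 + 9 + 14 + 20 = 50.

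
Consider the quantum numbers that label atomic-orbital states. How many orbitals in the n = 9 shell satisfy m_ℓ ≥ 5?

The (ℓ, m_ℓ) pairs meeting m_ℓ ≥ 5 give: ℓ=5 → 1; ℓ=6 → 2; ℓ=7 → 3; ℓ=8 → 4.
Total orbitals: 1 + 2 + 3 + 4 = 10.

10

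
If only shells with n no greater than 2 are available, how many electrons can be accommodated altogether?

Total orbitals = 1² + 2² = 5. Doubling for spin gives 10 electrons.

10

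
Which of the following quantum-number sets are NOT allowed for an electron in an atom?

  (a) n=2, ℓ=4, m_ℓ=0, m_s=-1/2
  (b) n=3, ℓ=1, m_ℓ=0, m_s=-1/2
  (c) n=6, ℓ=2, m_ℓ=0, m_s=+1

(a) and (c)

(a) has ℓ = 4 ≥ n = 2, violating 0 ≤ ℓ ≤ n−1.
(c) has m_s = +1, but an electron's spin must be ±1/2.
The remaining set (b) satisfies all four rules.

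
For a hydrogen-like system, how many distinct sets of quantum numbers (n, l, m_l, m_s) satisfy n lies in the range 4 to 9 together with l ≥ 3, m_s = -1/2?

Count contributing orbitals for each principal shell:
n=4 → 7; n=5 → 16; n=6 → 27; n=7 → 40; n=8 → 55; n=9 → 72.
Orbitals: 7 + 16 + 27 + 40 + 55 + 72 = 217. With m_s fixed to -1/2 there is one state per orbital, so 217 states.

217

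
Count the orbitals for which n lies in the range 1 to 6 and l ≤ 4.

Work shell by shell — for each n, count the (l, ml) pairs that satisfy l ≤ 4:
n=1 → 1; n=2 → 4; n=3 → 9; n=4 → 16; n=5 → 25; n=6 → 25.
Total orbitals: 1 + 4 + 9 + 16 + 25 + 25 = 80.

80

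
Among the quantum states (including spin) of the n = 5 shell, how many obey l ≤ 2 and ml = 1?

4

For n = 5, l ranges over 0 … 4.
The (l, ml) pairs meeting l ≤ 2 and ml = 1 give: l=1 → 1; l=2 → 1.
Orbitals: 1 + 1 = 2. Each orbital carries two spin states, so 2 × 2 = 4 states.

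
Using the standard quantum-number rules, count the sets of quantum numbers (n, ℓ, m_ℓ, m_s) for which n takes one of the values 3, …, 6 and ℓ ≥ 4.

58

Treat each shell separately and count matching orbitals:
n=5 → 9; n=6 → 20.
Orbitals: 9 + 20 = 29. Including both spin states (m_s = ±1/2) gives 2 × 29 = 58 states.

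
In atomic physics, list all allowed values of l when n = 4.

l is an integer with 0 ≤ l ≤ n−1, so for n = 4: l = 0, 1, 2, 3.

0, 1, 2, 3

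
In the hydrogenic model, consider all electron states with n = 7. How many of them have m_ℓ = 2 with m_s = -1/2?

5

With n = 7 the allowed ℓ are 0, 1, …, 6.
Contributions: ℓ=2 → 1; ℓ=3 → 1; ℓ=4 → 1; ℓ=5 → 1; ℓ=6 → 1.
Orbitals: 1 + 1 + 1 + 1 + 1 = 5. With m_s fixed to a single value there is one state per orbital, giving 5 states.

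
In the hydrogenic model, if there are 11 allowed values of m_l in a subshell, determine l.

l = 5

m_l ranges over 2l+1 integers, so 2l+1 = 11 ⇒ l = 5.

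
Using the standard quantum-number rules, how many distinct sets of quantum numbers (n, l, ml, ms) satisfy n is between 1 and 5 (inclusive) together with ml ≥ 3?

8

Work shell by shell — for each n, count the (l, ml) pairs that satisfy ml ≥ 3:
n=4 → 1; n=5 → 3.
Orbitals: 1 + 3 = 4. Including both spin states (ms = ±1/2) gives 2 × 4 = 8 states.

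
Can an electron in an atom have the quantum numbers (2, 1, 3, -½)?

No

The magnetic quantum number must satisfy −l ≤ m_l ≤ l. With l = 1, m_l can only be -1, 0, 1, so m_l = 3 is forbidden.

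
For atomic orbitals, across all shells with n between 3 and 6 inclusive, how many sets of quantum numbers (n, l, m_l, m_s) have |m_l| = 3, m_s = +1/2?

12

Go shell by shell, enumerating (l, m_l) with |m_l| = 3:
n=4 → 2; n=5 → 4; n=6 → 6.
Orbitals: 2 + 4 + 6 = 12. With m_s fixed to +1/2 there is one state per orbital, so 12 states.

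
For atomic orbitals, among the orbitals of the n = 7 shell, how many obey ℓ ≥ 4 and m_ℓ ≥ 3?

9

The n = 7 shell has ℓ = 0 through 6; check each.
Contributions: ℓ=4 → 2; ℓ=5 → 3; ℓ=6 → 4.
Total orbitals: 2 + 3 + 4 = 9.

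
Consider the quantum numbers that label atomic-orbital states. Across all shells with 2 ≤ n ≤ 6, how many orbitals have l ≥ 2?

For each n in the range, tally the orbitals obeying l ≥ 2:
n=3 → 5; n=4 → 12; n=5 → 21; n=6 → 32.
Total orbitals: 5 + 12 + 21 + 32 = 70.

70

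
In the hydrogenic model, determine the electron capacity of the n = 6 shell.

A shell holds 2n² electrons: 2 × 6² = 2 × 36 = 72.

72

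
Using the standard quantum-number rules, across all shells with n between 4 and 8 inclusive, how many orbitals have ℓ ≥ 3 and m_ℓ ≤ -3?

35

Count contributing orbitals for each principal shell:
n=4 → 1; n=5 → 3; n=6 → 6; n=7 → 10; n=8 → 15.
Total orbitals: 1 + 3 + 6 + 10 + 15 = 35.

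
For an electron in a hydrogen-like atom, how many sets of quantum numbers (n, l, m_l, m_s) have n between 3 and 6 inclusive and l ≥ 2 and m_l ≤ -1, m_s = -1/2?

Go shell by shell, enumerating (l, m_l) with l ≥ 2 and m_l ≤ -1:
n=3 → 2; n=4 → 5; n=5 → 9; n=6 → 14.
Orbitals: 2 + 5 + 9 + 14 = 30. With m_s fixed to -1/2 there is one state per orbital, so 30 states.

30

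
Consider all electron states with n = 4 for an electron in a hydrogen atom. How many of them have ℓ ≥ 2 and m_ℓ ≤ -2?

For n = 4, ℓ ranges over 0 … 3.
Contributions: ℓ=2 → 1; ℓ=3 → 2.
Orbitals: 1 + 2 = 3. Each orbital carries two spin states, so 3 × 2 = 6 states.

6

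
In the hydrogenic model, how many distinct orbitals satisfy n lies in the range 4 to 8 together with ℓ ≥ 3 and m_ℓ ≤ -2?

50

Count contributing orbitals for each principal shell:
n=4 → 2; n=5 → 5; n=6 → 9; n=7 → 14; n=8 → 20.
Total orbitals: 2 + 5 + 9 + 14 + 20 = 50.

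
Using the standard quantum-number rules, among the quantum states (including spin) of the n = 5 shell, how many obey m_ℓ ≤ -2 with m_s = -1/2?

For n = 5, ℓ ranges over 0 … 4.
The (ℓ, m_ℓ) pairs meeting m_ℓ ≤ -2 give: ℓ=2 → 1; ℓ=3 → 2; ℓ=4 → 3.
Orbitals: 1 + 2 + 3 = 6. With m_s fixed to a single value there is one state per orbital, giving 6 states.

6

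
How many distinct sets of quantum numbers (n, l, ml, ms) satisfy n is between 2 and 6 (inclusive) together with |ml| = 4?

Work shell by shell — for each n, count the (l, ml) pairs that satisfy |ml| = 4:
n=5 → 2; n=6 → 4.
Orbitals: 2 + 4 = 6. Including both spin states (ms = ±1/2) gives 2 × 6 = 12 states.

12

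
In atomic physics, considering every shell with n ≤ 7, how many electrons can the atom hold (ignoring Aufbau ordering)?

280

Total orbitals = 1² + 2² + 3² + 4² + 5² + 6² + 7² = 140. Doubling for spin gives 280 electrons.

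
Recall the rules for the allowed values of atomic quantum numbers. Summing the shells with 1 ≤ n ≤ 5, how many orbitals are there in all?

55

Shell n has n² orbitals: 1²=1 + 2²=4 + 3²=9 + 4²=16 + 5²=25 = 55 orbitals.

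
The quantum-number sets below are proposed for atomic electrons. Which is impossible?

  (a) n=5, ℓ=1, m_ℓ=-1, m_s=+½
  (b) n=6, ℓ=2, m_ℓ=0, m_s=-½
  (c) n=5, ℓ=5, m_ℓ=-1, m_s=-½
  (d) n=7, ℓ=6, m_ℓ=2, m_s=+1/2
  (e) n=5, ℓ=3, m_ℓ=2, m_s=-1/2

(c) has ℓ = 5 ≥ n = 5, violating 0 ≤ ℓ ≤ n−1.
The remaining sets (a), (b), (d), (e) satisfy all four rules.

(c)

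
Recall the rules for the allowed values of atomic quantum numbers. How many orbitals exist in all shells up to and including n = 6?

91

Total orbitals = 1² + 2² + 3² + 4² + 5² + 6² = 91.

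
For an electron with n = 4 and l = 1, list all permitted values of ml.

-1, 0, 1

ml takes every integer from −l to +l. With l = 1 that gives the 3 values -1, 0, 1.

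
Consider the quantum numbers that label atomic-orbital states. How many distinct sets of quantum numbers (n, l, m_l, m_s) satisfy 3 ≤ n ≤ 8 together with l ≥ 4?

Per-shell orbital counts meeting the constraint:
n=5 → 9; n=6 → 20; n=7 → 33; n=8 → 48.
Orbitals: 9 + 20 + 33 + 48 = 110. Including both spin states (m_s = ±1/2) gives 2 × 110 = 220 states.

220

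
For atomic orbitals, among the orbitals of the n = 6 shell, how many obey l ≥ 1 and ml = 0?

5

Per l-value: l=1 → 1; l=2 → 1; l=3 → 1; l=4 → 1; l=5 → 1.
Total orbitals: 1 + 1 + 1 + 1 + 1 = 5.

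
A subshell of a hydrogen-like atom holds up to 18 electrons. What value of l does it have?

2(2l+1) = 18 ⇒ 2l+1 = 9 ⇒ l = 4.

l = 4 (g)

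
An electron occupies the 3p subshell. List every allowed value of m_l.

-1, 0, 1

The 3p subshell has l = 1, and m_l takes every integer from −l to +l. With l = 1 that gives the 3 values -1, 0, 1.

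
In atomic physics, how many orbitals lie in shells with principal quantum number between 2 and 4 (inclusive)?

Shell n has n² orbitals: 2²=4 + 3²=9 + 4²=16 = 29 orbitals.

29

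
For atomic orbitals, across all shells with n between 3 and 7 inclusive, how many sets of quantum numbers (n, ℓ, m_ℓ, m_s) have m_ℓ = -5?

Per-shell orbital counts meeting the constraint:
n=6 → 1; n=7 → 2.
Orbitals: 1 + 2 = 3. Including both spin states (m_s = ±1/2) gives 2 × 3 = 6 states.

6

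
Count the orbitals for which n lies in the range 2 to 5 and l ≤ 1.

16

For each n in the range, tally the orbitals obeying l ≤ 1:
n=2 → 4; n=3 → 4; n=4 → 4; n=5 → 4.
Total orbitals: 4 + 4 + 4 + 4 = 16.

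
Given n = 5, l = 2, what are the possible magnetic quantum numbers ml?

-2, -1, 0, 1, 2

ml takes every integer from −l to +l. With l = 2 that gives the 5 values -2, -1, 0, 1, 2.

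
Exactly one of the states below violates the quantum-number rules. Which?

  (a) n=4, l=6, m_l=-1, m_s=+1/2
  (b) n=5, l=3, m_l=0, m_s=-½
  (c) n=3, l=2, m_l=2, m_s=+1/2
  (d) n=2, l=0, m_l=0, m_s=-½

(a) has l = 6 ≥ n = 4, violating 0 ≤ l ≤ n−1.
The remaining sets (b), (c), (d) satisfy all four rules.

(a)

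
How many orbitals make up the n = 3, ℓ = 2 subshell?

A subshell has 2ℓ+1 orbitals; with ℓ = 2, that's 5.

5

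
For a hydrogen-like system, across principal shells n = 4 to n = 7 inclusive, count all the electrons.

Shell n has n² orbitals: 4²=16 + 5²=25 + 6²=36 + 7²=49 = 126 orbitals.
Two spin states per orbital: 2 × 126 = 252 electrons.

252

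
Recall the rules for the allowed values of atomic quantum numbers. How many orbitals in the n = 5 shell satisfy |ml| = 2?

Orbitals with |ml| = 2, by l: l=2 → 2; l=3 → 2; l=4 → 2.
Total orbitals: 2 + 2 + 2 = 6.

6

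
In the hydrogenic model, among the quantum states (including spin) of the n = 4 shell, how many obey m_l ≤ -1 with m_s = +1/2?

Orbitals with m_l ≤ -1, by l: l=1 → 1; l=2 → 2; l=3 → 3.
Orbitals: 1 + 2 + 3 = 6. With m_s fixed to a single value there is one state per orbital, giving 6 states.

6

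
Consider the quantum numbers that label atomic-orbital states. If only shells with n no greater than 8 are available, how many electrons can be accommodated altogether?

408

Total orbitals = 1² + 2² + 3² + 4² + 5² + 6² + 7² + 8² = 204. Doubling for spin gives 408 electrons.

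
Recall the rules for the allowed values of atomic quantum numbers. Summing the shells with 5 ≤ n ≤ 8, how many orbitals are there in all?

Shell n has n² orbitals: 5²=25 + 6²=36 + 7²=49 + 8²=64 = 174 orbitals.

174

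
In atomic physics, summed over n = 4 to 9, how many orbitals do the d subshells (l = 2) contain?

A d subshell (l = 2) exists for every n ≥ 3, so shells n = 4, 5, 6, 7, 8, 9 each contribute one — 6 subshells.
Since each d subshell has 2·2+1 = 5 orbitals, the total is 6 × 5 = 30.

30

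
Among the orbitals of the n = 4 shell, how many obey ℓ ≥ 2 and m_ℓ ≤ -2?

3

With n = 4 the allowed ℓ are 0, 1, …, 3.
The (ℓ, m_ℓ) pairs meeting ℓ ≥ 2 and m_ℓ ≤ -2 give: ℓ=2 → 1; ℓ=3 → 2.
Total orbitals: 1 + 2 = 3.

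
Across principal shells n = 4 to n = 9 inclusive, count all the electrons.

542

Shell n has n² orbitals: 4²=16 + 5²=25 + 6²=36 + 7²=49 + 8²=64 + 9²=81 = 271 orbitals.
Two spin states per orbital: 2 × 271 = 542 electrons.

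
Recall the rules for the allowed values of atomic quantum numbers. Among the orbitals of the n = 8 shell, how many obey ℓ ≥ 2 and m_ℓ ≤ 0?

33

The (ℓ, m_ℓ) pairs meeting ℓ ≥ 2 and m_ℓ ≤ 0 give: ℓ=2 → 3; ℓ=3 → 4; ℓ=4 → 5; ℓ=5 → 6; ℓ=6 → 7; ℓ=7 → 8.
Total orbitals: 3 + 4 + 5 + 6 + 7 + 8 = 33.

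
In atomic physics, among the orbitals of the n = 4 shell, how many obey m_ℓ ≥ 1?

6

For n = 4, ℓ ranges over 0 … 3.
Contributions: ℓ=1 → 1; ℓ=2 → 2; ℓ=3 → 3.
Total orbitals: 1 + 2 + 3 = 6.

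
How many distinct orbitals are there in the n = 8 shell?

The n = 8 shell contains n² = 8² = 64 orbitals.

64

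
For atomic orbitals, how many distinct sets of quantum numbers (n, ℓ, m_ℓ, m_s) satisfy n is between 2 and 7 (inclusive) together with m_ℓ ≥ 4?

20

For each n in the range, tally the orbitals obeying m_ℓ ≥ 4:
n=5 → 1; n=6 → 3; n=7 → 6.
Orbitals: 1 + 3 + 6 = 10. Including both spin states (m_s = ±1/2) gives 2 × 10 = 20 states.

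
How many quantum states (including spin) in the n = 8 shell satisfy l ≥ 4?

For n = 8, l ranges over 0 … 7.
Orbitals with l ≥ 4, by l: l=4 → 9; l=5 → 11; l=6 → 13; l=7 → 15.
Orbitals: 9 + 11 + 13 + 15 = 48. Each orbital carries two spin states, so 48 × 2 = 96 states.

96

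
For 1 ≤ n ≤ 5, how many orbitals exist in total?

Total orbitals = 1² + 2² + 3² + 4² + 5² = 55.

55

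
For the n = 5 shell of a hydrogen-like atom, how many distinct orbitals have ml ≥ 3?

3

With n = 5 the allowed l are 0, 1, …, 4.
Contributions: l=3 → 1; l=4 → 2.
Total orbitals: 1 + 2 = 3.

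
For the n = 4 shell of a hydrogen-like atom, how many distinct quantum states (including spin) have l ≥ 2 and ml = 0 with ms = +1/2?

With n = 4 the allowed l are 0, 1, …, 3.
Contributions: l=2 → 1; l=3 → 1.
Orbitals: 1 + 1 = 2. With ms fixed to a single value there is one state per orbital, giving 2 states.

2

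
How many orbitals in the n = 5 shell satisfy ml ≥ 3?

3

For n = 5, l ranges over 0 … 4.
The (l, ml) pairs meeting ml ≥ 3 give: l=3 → 1; l=4 → 2.
Total orbitals: 1 + 2 = 3.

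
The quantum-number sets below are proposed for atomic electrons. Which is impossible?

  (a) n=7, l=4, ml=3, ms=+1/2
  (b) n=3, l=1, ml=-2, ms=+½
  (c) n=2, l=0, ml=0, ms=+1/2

(b) has |ml| = 2 > l = 1, violating −l ≤ ml ≤ l.
The remaining sets (a), (c) satisfy all four rules.

(b)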